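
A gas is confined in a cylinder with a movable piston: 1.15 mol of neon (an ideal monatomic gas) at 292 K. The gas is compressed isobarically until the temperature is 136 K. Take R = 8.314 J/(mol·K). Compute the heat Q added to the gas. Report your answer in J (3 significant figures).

Isobaric: W = nRΔT = (1.15)(8.314)(-156) = -1492 J.
ΔU = nCᵥΔT with Cᵥ = 3R/2: ΔU = (1.15)(12.47)(-156) = -2237 J.
Q = ΔU + W = -2237 − 1492 = -3729 J.

Q ≈ -3730 J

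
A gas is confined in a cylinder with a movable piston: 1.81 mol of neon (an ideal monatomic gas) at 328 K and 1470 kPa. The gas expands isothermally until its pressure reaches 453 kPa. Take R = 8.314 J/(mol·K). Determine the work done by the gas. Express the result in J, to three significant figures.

W ≈ 5810 J

Isothermal process: W = nRT ln(V₂/V₁) = nRT ln(P₁/P₂).
W = (1.81)(8.314)(328) × ln(1470/453)
  = 4936 × ln(3.245) = 4936 × 1.177
W_by_gas = 5810 J.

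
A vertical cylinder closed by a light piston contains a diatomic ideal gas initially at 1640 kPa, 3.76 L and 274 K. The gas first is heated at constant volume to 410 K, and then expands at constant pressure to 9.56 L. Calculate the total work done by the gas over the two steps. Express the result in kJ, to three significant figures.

W_total ≈ 14.2 kJ

Step 1 (isochoric): W = 0 (constant volume).
After step 1: P = 2454 kPa (V unchanged).
Step 2 (isobaric): W = PΔV = (2454 kPa)(9.56 − 3.76 L) = 14233 J.
W_total = 0 + 14233 = 14233 J.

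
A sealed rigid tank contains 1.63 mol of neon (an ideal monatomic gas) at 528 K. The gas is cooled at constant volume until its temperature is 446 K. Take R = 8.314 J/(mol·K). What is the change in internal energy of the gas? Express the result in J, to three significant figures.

Constant volume ⇒ W = 0, so Q = ΔU = nCᵥΔT with Cᵥ = 3R/2 = 12.47 J/(mol·K).
ΔU = (1.63)(12.47)(446 − 528) = -1667 J.

ΔU ≈ -1670 J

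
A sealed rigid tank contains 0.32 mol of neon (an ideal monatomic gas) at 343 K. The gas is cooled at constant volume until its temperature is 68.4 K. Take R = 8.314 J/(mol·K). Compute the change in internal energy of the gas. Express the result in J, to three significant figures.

ΔU ≈ -1100 J

Constant volume ⇒ W = 0, so Q = ΔU = nCᵥΔT with Cᵥ = 3R/2 = 12.47 J/(mol·K).
ΔU = (0.32)(12.47)(68.4 − 343) = -1096 J.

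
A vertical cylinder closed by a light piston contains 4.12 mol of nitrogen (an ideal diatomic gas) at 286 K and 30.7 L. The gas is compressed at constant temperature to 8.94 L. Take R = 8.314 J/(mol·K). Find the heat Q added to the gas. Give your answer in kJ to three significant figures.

Q ≈ -12.1 kJ

Isothermal ⇒ ΔU = 0, so Q = W = nRT ln(V₂/V₁).
Q = (4.12)(8.314)(286) ln(8.94/30.7) = 9797 × -1.234 = -12086 J.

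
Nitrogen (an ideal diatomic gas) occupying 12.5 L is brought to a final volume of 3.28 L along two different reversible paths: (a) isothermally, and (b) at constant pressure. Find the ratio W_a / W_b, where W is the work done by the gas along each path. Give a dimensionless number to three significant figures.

Path (a) isothermal: W = P₁V₁ ln(V₂/V₁) → W_a/(P₁V₁) = -1.338.
Path (b) isobaric: W = P₁(V₂ − V₁) → W_b/(P₁V₁) = -0.7376.
W_a / W_b = -1.338 / -0.7376 = 1.814.

W_a / W_b ≈ 1.81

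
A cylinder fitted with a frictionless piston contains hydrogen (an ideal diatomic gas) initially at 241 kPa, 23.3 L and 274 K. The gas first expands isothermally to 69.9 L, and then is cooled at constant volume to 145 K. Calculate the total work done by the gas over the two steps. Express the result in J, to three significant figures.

Step 1 (isothermal): W = P₁V₁ ln(V₂/V₁) = (5615) ln(69.9/23.3) = 6169 J.
Step 2 (isochoric): W = 0 (constant volume).
W_total = 6169 + 0 = 6169 J.

W_total ≈ 6170 J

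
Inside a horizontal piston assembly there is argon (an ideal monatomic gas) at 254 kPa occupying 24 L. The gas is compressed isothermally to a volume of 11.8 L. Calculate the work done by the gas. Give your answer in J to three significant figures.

W ≈ -4330 J

Isothermal: W = nRT ln(V₂/V₁) = P₁V₁ ln(V₂/V₁).
P₁V₁ = (254 kPa)(24 L) = 6096 J.
W = 6096 × ln(11.8/24) = 6096 × -0.71
W_by_gas = -4328 J.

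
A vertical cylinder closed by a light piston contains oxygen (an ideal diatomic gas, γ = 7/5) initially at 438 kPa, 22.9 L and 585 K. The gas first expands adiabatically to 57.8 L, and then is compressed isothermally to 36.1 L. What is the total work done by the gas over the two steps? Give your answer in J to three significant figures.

W_total ≈ 4500 J

Step 1 (adiabatic): W = (P₁V₁ − P₂V₂)/(γ−1) = (10030 − 6926)/0.4 = 7761 J.
After step 1: P = 119.8 kPa, V = 57.8 L, T = 403.9 K.
Step 2 (isothermal): W = P₁V₁ ln(V₂/V₁) = (6926) ln(36.1/57.8) = -3260 J.
W_total = 7761 − 3260 = 4501 J.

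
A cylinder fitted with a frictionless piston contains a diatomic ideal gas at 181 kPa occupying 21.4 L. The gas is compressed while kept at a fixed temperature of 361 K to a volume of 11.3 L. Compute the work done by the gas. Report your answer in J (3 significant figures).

Isothermal: W = nRT ln(V₂/V₁) = P₁V₁ ln(V₂/V₁).
P₁V₁ = (181 kPa)(21.4 L) = 3873 J.
W = 3873 × ln(11.3/21.4) = 3873 × -0.6386
W_by_gas = -2474 J.

W ≈ -2470 J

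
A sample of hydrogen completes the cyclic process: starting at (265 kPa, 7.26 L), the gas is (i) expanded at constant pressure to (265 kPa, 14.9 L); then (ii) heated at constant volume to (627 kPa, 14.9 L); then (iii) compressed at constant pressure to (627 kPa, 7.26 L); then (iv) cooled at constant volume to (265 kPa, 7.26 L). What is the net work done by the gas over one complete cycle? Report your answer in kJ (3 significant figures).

Constant-volume legs do no work.
W(i) = (265)(14.9 − 7.26) = 2025 J; W(iii) = (627)(7.26 − 14.9) = -4790 J.
W_net = 2025 − 4790 = -2766 J (the counter-clockwise enclosed area).

W_net ≈ -2.77 kJ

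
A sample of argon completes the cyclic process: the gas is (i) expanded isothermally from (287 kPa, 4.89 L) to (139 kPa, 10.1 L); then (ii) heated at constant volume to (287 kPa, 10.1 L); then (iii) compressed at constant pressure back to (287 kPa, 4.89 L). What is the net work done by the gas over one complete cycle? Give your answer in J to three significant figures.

Leg (i): W = PᵢVᵢ ln(V_f/Vᵢ) = (1403) ln(10.1/4.89) = 1018 J.
Leg (ii): W = 0.
Leg (iii): W = PΔV = (287)(4.89 − 10.1) = -1495 J.
W_net = 1018 − 1495 = -477.3 J.

W_net ≈ -477 J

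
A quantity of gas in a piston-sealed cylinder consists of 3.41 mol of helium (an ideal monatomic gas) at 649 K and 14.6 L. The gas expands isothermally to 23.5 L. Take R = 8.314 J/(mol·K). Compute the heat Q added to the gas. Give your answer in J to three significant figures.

Isothermal ⇒ ΔU = 0, so Q = W = nRT ln(V₂/V₁).
Q = (3.41)(8.314)(649) ln(23.5/14.6) = 18400 × 0.476 = 8758 J.

Q ≈ 8760 J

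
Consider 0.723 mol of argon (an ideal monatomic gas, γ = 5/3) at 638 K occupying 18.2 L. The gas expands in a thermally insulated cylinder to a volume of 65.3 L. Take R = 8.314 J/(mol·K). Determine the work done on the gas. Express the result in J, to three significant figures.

W ≈ -3300 J

Adiabatic: TV^(γ−1) = const with γ = 5/3.
T₂ = T₁ (V₁/V₂)^(γ−1) = 638 × (18.2/65.3)^0.667 = 638 × 0.4267 = 272.2 K.
W_by = nCᵥ(T₁ − T₂) = (0.723)(12.47)(638 − 272.2) = 3298 J.
Work on gas = −W_by = -3298 J.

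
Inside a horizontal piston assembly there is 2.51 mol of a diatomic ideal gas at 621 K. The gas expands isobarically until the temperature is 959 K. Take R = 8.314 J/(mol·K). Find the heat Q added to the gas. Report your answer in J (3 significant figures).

Q ≈ 24700 J

Isobaric: W = nRΔT = (2.51)(8.314)(338) = 7053 J.
ΔU = nCᵥΔT with Cᵥ = 5R/2: ΔU = (2.51)(20.79)(338) = 17634 J.
Q = ΔU + W = 17634 + 7053 = 24687 J.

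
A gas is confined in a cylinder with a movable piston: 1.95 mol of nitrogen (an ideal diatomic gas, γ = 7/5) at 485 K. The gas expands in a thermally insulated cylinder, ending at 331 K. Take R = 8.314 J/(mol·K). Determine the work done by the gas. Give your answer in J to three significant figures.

W ≈ 6240 J

Adiabatic ⇒ Q = 0, so W_by = −ΔU = nCᵥ(T₁ − T₂).
Cᵥ = 5R/2 = 20.79 J/(mol·K).
W = (1.95)(20.79)(485 − 331) = 6242 J.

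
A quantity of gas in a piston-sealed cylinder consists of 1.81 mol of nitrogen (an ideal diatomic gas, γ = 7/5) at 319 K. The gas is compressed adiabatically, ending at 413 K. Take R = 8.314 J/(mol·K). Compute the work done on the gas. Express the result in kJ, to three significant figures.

W ≈ 3.54 kJ

Adiabatic ⇒ Q = 0, so W_by = −ΔU = nCᵥ(T₁ − T₂).
Cᵥ = 5R/2 = 20.79 J/(mol·K).
W = (1.81)(20.79)(319 − 413) = -3536 J.
Work on gas = −W_by = 3536 J.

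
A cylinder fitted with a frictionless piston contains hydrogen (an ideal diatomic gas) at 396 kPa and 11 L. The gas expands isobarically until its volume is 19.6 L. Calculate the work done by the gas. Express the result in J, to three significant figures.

Isobaric: W = P ΔV.
W = (396 kPa)(19.6 − 11 L) = (396)(8.6) = 3406 J.

W ≈ 3410 J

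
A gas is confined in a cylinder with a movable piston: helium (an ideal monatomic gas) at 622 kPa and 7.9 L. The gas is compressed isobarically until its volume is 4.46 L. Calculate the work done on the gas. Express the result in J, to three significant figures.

W ≈ 2140 J

Isobaric: W = P ΔV.
W = (622 kPa)(4.46 − 7.9 L) = (622)(-3.44) = -2140 J.
Work on gas = −W_by = 2140 J.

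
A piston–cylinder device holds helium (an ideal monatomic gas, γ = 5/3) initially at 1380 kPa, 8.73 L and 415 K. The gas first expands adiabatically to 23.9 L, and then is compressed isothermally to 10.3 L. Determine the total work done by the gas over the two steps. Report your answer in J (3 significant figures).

W_total ≈ 3660 J

Step 1 (adiabatic): W = (P₁V₁ − P₂V₂)/(γ−1) = (12047 − 6156)/0.667 = 8837 J.
After step 1: P = 257.6 kPa, V = 23.9 L, T = 212.1 K.
Step 2 (isothermal): W = P₁V₁ ln(V₂/V₁) = (6156) ln(10.3/23.9) = -5182 J.
W_total = 8837 − 5182 = 3655 J.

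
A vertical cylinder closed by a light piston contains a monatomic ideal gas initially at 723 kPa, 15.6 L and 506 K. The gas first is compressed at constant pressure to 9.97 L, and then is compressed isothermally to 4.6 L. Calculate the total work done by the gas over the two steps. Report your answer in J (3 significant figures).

W_total ≈ -9650 J

Step 1 (isobaric): W = PΔV = (723 kPa)(9.97 − 15.6 L) = -4070 J.
After step 1: P = 723 kPa, V = 9.97 L, T = 323.4 K.
Step 2 (isothermal): W = P₁V₁ ln(V₂/V₁) = (7208) ln(4.6/9.97) = -5576 J.
W_total = -4070 − 5576 = -9646 J.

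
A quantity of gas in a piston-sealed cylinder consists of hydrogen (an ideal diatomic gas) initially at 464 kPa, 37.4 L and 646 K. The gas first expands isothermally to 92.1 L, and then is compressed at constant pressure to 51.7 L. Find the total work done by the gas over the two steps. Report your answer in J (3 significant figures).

W_total ≈ 8030 J

Step 1 (isothermal): W = P₁V₁ ln(V₂/V₁) = (17354) ln(92.1/37.4) = 15639 J.
After step 1: P = 188.4 kPa, V = 92.1 L, T = 646 K.
Step 2 (isobaric): W = PΔV = (188.4 kPa)(51.7 − 92.1 L) = -7612 J.
W_total = 15639 − 7612 = 8027 J.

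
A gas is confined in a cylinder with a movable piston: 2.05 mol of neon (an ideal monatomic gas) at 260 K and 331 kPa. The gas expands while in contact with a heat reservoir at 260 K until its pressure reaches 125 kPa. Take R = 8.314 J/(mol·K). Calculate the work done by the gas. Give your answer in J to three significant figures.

W ≈ 4320 J

Isothermal process: W = nRT ln(V₂/V₁) = nRT ln(P₁/P₂).
W = (2.05)(8.314)(260) × ln(331/125)
  = 4431 × ln(2.648) = 4431 × 0.9738
W_by_gas = 4315 J.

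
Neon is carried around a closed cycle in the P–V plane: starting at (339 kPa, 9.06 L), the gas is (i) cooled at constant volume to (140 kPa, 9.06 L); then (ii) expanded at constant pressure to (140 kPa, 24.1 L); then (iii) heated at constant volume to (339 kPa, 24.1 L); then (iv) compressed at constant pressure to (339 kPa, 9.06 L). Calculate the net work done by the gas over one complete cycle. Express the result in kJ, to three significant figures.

Constant-volume legs do no work.
W(ii) = (140)(24.1 − 9.06) = 2106 J; W(iv) = (339)(9.06 − 24.1) = -5099 J.
W_net = 2106 − 5099 = -2993 J (the counter-clockwise enclosed area).

W_net ≈ -2.99 kJ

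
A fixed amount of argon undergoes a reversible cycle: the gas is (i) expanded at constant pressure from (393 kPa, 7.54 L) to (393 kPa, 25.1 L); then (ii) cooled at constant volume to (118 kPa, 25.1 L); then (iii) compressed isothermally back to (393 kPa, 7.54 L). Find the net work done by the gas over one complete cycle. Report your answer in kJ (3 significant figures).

W_net ≈ 3.34 kJ

Leg (i): W = PΔV = (393)(25.1 − 7.54) = 6901 J.
Leg (ii): W = 0.
Leg (iii): W = PᵢVᵢ ln(V_f/Vᵢ) = (2962) ln(7.54/25.1) = -3562 J.
W_net = 6901 − 3562 = 3339 J.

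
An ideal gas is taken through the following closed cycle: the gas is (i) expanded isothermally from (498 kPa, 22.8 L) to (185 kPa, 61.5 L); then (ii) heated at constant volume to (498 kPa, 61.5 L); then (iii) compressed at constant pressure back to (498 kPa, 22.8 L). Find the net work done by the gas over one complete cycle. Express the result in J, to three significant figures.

W_net ≈ -8010 J

Leg (i): W = PᵢVᵢ ln(V_f/Vᵢ) = (11354) ln(61.5/22.8) = 11267 J.
Leg (ii): W = 0.
Leg (iii): W = PΔV = (498)(22.8 − 61.5) = -19273 J.
W_net = 11267 − 19273 = -8006 J.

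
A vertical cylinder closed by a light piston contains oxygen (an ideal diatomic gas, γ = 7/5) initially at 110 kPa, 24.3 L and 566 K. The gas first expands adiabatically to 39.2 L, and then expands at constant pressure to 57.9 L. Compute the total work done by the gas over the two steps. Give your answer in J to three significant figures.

Step 1 (adiabatic): W = (P₁V₁ − P₂V₂)/(γ−1) = (2673 − 2208)/0.4 = 1163 J.
After step 1: P = 56.32 kPa, V = 39.2 L, T = 467.5 K.
Step 2 (isobaric): W = PΔV = (56.32 kPa)(57.9 − 39.2 L) = 1053 J.
W_total = 1163 + 1053 = 2217 J.

W_total ≈ 2220 J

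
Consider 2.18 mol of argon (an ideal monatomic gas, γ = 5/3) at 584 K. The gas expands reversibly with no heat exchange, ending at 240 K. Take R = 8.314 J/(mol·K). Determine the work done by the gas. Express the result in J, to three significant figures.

Adiabatic ⇒ Q = 0, so W_by = −ΔU = nCᵥ(T₁ − T₂).
Cᵥ = 3R/2 = 12.47 J/(mol·K).
W = (2.18)(12.47)(584 − 240) = 9352 J.

W ≈ 9350 J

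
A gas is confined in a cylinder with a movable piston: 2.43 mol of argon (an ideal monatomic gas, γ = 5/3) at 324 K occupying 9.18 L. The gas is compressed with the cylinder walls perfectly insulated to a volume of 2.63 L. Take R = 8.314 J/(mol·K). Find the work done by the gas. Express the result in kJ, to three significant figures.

W ≈ -12.8 kJ

Adiabatic: TV^(γ−1) = const with γ = 5/3.
T₂ = T₁ (V₁/V₂)^(γ−1) = 324 × (9.18/2.63)^0.667 = 324 × 2.301 = 745.5 K.
W_by = nCᵥ(T₁ − T₂) = (2.43)(12.47)(324 − 745.5) = -12775 J.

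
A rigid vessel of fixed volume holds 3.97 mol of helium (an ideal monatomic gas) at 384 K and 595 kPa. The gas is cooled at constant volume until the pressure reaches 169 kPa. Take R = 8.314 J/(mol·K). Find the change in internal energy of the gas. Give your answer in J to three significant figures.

ΔU ≈ -13600 J

Constant volume ⇒ W = 0, so Q = ΔU = nCᵥΔT with Cᵥ = 3R/2 = 12.47 J/(mol·K).
At constant V, T₂/T₁ = P₂/P₁ ⇒ ΔT = T₁(P₂/P₁ − 1) = 384·(169/595 − 1) = -274.9 K.
ΔU = (3.97)(12.47)(-274.9) = -13612 J.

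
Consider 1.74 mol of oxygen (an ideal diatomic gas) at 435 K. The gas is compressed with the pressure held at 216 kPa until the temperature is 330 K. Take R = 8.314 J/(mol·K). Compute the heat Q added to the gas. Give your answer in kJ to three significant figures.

Isobaric: W = nRΔT = (1.74)(8.314)(-105) = -1519 J.
ΔU = nCᵥΔT with Cᵥ = 5R/2: ΔU = (1.74)(20.79)(-105) = -3797 J.
Q = ΔU + W = -3797 − 1519 = -5316 J.

Q ≈ -5.32 kJ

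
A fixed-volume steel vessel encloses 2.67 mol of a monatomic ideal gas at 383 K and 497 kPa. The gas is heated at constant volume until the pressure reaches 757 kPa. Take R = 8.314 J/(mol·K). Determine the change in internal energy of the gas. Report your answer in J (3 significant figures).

ΔU ≈ 6670 J

Constant volume ⇒ W = 0, so Q = ΔU = nCᵥΔT with Cᵥ = 3R/2 = 12.47 J/(mol·K).
At constant V, T₂/T₁ = P₂/P₁ ⇒ ΔT = T₁(P₂/P₁ − 1) = 383·(757/497 − 1) = 200.4 K.
ΔU = (2.67)(12.47)(200.4) = 6672 J.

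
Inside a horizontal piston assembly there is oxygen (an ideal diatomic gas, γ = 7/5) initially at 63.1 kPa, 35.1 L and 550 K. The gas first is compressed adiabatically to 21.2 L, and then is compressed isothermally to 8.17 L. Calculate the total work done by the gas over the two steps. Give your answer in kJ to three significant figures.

W_total ≈ -3.82 kJ

Step 1 (adiabatic): W = (P₁V₁ − P₂V₂)/(γ−1) = (2215 − 2710)/0.4 = -1237 J.
After step 1: P = 127.8 kPa, V = 21.2 L, T = 672.9 K.
Step 2 (isothermal): W = P₁V₁ ln(V₂/V₁) = (2710) ln(8.17/21.2) = -2584 J.
W_total = -1237 − 2584 = -3821 J.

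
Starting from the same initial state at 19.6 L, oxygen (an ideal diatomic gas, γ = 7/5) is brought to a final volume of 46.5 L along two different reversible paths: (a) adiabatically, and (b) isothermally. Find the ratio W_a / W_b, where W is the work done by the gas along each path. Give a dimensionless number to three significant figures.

W_a / W_b ≈ 0.846

Path (a) adiabatic: W = P₁V₁(1 − (V₁/V₂)^(γ−1))/(γ−1) → W_a/(P₁V₁) = 0.7305.
Path (b) isothermal: W = P₁V₁ ln(V₂/V₁) → W_b/(P₁V₁) = 0.8639.
W_a / W_b = 0.7305 / 0.8639 = 0.8455.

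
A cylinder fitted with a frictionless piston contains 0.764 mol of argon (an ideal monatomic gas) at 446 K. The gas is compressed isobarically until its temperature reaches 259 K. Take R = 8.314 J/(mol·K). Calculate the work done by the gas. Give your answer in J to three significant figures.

W ≈ -1190 J

Isobaric: W = P ΔV = nR ΔT.
W = (0.764)(8.314)(259 − 446) = -1188 J.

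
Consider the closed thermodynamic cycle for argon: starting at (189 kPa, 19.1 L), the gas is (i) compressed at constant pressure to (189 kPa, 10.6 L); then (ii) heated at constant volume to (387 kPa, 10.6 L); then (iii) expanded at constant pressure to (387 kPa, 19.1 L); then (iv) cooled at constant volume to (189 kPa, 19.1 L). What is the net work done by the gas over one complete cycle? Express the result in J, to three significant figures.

Constant-volume legs do no work.
W(i) = (189)(10.6 − 19.1) = -1607 J; W(iii) = (387)(19.1 − 10.6) = 3290 J.
W_net = -1607 + 3290 = 1683 J (the clockwise enclosed area).

W_net ≈ 1680 J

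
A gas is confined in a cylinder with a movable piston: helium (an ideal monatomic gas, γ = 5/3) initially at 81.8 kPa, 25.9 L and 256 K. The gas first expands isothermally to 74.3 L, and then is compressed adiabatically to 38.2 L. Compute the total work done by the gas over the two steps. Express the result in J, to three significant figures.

Step 1 (isothermal): W = P₁V₁ ln(V₂/V₁) = (2119) ln(74.3/25.9) = 2233 J.
After step 1: P = 28.51 kPa, V = 74.3 L, T = 256 K.
Step 2 (adiabatic): W = (P₁V₁ − P₂V₂)/(γ−1) = (2119 − 3301)/0.667 = -1774 J.
W_total = 2233 − 1774 = 458.9 J.

W_total ≈ 459 J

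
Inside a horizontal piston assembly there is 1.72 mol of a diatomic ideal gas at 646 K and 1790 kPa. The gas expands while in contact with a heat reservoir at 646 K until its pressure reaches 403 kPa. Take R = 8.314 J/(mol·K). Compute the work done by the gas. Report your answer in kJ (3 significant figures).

W ≈ 13.8 kJ

Isothermal process: W = nRT ln(V₂/V₁) = nRT ln(P₁/P₂).
W = (1.72)(8.314)(646) × ln(1790/403)
  = 9238 × ln(4.442) = 9238 × 1.491
W_by_gas = 13774 J.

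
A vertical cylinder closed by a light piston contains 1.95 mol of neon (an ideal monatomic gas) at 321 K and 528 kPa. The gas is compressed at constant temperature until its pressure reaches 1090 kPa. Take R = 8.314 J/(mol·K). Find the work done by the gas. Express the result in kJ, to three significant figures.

W ≈ -3.77 kJ

Isothermal process: W = nRT ln(V₂/V₁) = nRT ln(P₁/P₂).
W = (1.95)(8.314)(321) × ln(528/1090)
  = 5204 × ln(0.4844) = 5204 × -0.7248
W_by_gas = -3772 J.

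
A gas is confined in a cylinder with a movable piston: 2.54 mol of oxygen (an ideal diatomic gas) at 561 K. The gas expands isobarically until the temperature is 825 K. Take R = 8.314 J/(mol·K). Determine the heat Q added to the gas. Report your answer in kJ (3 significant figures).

Isobaric: W = nRΔT = (2.54)(8.314)(264) = 5575 J.
ΔU = nCᵥΔT with Cᵥ = 5R/2: ΔU = (2.54)(20.79)(264) = 13938 J.
Q = ΔU + W = 13938 + 5575 = 19513 J.

Q ≈ 19.5 kJ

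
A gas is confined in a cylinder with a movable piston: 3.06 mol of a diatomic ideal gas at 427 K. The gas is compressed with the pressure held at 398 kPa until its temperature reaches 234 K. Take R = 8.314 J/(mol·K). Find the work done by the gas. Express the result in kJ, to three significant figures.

W ≈ -4.91 kJ

Isobaric: W = P ΔV = nR ΔT.
W = (3.06)(8.314)(234 − 427) = -4910 J.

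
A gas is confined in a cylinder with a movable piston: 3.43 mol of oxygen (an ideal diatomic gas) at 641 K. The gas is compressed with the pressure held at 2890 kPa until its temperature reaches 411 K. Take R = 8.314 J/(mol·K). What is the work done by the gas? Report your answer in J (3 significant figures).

Isobaric: W = P ΔV = nR ΔT.
W = (3.43)(8.314)(411 − 641) = -6559 J.

W ≈ -6560 J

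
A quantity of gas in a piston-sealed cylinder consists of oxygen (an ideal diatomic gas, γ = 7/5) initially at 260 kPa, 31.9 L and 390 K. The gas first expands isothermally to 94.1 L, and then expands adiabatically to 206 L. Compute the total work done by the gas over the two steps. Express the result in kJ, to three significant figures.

Step 1 (isothermal): W = P₁V₁ ln(V₂/V₁) = (8294) ln(94.1/31.9) = 8972 J.
After step 1: P = 88.14 kPa, V = 94.1 L, T = 390 K.
Step 2 (adiabatic): W = (P₁V₁ − P₂V₂)/(γ−1) = (8294 − 6063)/0.4 = 5579 J.
W_total = 8972 + 5579 = 14551 J.

W_total ≈ 14.6 kJ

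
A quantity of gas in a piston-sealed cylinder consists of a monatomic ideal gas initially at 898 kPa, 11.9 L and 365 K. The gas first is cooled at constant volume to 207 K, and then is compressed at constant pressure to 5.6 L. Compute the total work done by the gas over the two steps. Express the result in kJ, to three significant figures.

Step 1 (isochoric): W = 0 (constant volume).
After step 1: P = 509.3 kPa (V unchanged).
Step 2 (isobaric): W = PΔV = (509.3 kPa)(5.6 − 11.9 L) = -3208 J.
W_total = 0 − 3208 = -3208 J.

W_total ≈ -3.21 kJ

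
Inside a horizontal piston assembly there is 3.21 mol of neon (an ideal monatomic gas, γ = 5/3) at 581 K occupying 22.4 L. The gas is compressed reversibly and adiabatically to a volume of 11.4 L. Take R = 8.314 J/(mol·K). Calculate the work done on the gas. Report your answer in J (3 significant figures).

W ≈ 13200 J

Adiabatic: TV^(γ−1) = const with γ = 5/3.
T₂ = T₁ (V₁/V₂)^(γ−1) = 581 × (22.4/11.4)^0.667 = 581 × 1.569 = 911.5 K.
W_by = nCᵥ(T₁ − T₂) = (3.21)(12.47)(581 − 911.5) = -13229 J.
Work on gas = −W_by = 13229 J.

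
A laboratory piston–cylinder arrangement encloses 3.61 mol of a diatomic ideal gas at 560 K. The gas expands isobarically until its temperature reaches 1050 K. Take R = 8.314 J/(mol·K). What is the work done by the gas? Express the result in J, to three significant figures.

Isobaric: W = P ΔV = nR ΔT.
W = (3.61)(8.314)(1050 − 560) = 14707 J.

W ≈ 14700 J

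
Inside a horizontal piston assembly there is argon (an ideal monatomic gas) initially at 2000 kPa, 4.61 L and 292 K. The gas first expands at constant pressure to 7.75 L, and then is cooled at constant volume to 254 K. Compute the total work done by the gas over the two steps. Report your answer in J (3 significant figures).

Step 1 (isobaric): W = PΔV = (2000 kPa)(7.75 − 4.61 L) = 6280 J.
Step 2 (isochoric): W = 0 (constant volume).
W_total = 6280 + 0 = 6280 J.

W_total ≈ 6280 J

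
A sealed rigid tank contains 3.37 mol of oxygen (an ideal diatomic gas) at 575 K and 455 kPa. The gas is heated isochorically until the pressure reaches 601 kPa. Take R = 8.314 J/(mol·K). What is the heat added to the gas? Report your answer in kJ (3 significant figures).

Q ≈ 12.9 kJ

Constant volume ⇒ W = 0, so Q = ΔU = nCᵥΔT with Cᵥ = 5R/2 = 20.79 J/(mol·K).
At constant V, T₂/T₁ = P₂/P₁ ⇒ ΔT = T₁(P₂/P₁ − 1) = 575·(601/455 − 1) = 184.5 K.
ΔU = (3.37)(20.79)(184.5) = 12924 J.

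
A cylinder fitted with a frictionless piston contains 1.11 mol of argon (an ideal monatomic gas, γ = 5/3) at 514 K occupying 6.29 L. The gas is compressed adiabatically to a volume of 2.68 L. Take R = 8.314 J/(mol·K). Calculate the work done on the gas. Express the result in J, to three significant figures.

W ≈ 5450 J

Adiabatic: TV^(γ−1) = const with γ = 5/3.
T₂ = T₁ (V₁/V₂)^(γ−1) = 514 × (6.29/2.68)^0.667 = 514 × 1.766 = 907.8 K.
W_by = nCᵥ(T₁ − T₂) = (1.11)(12.47)(514 − 907.8) = -5451 J.
Work on gas = −W_by = 5451 J.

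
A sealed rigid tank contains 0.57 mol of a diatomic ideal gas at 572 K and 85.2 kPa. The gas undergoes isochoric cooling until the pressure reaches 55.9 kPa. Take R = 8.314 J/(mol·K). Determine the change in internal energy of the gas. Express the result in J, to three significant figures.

ΔU ≈ -2330 J

Constant volume ⇒ W = 0, so Q = ΔU = nCᵥΔT with Cᵥ = 5R/2 = 20.79 J/(mol·K).
At constant V, T₂/T₁ = P₂/P₁ ⇒ ΔT = T₁(P₂/P₁ − 1) = 572·(55.9/85.2 − 1) = -196.7 K.
ΔU = (0.57)(20.79)(-196.7) = -2330 J.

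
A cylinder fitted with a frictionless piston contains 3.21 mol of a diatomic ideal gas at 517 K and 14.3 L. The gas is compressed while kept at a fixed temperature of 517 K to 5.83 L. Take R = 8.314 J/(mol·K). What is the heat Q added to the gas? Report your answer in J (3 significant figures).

Isothermal ⇒ ΔU = 0, so Q = W = nRT ln(V₂/V₁).
Q = (3.21)(8.314)(517) ln(5.83/14.3) = 13798 × -0.8972 = -12380 J.

Q ≈ -12400 J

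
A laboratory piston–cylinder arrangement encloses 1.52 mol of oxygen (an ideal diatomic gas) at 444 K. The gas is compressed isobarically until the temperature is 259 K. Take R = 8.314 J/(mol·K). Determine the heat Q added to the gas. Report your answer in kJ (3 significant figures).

Q ≈ -8.18 kJ

Isobaric: W = nRΔT = (1.52)(8.314)(-185) = -2338 J.
ΔU = nCᵥΔT with Cᵥ = 5R/2: ΔU = (1.52)(20.79)(-185) = -5845 J.
Q = ΔU + W = -5845 − 2338 = -8183 J.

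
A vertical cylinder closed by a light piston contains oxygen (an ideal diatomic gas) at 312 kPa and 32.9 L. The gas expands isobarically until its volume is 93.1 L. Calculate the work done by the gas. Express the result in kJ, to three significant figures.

Isobaric: W = P ΔV.
W = (312 kPa)(93.1 − 32.9 L) = (312)(60.2) = 18782 J.

W ≈ 18.8 kJ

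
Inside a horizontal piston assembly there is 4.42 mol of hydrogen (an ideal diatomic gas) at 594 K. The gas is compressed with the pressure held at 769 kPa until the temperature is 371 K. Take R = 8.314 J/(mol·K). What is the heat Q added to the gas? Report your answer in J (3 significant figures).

Q ≈ -28700 J

Isobaric: W = nRΔT = (4.42)(8.314)(-223) = -8195 J.
ΔU = nCᵥΔT with Cᵥ = 5R/2: ΔU = (4.42)(20.79)(-223) = -20487 J.
Q = ΔU + W = -20487 − 8195 = -28682 J.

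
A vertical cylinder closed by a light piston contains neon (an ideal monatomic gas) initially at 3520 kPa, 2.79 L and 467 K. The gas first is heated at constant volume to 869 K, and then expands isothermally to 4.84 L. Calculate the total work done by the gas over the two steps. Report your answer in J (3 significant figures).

Step 1 (isochoric): W = 0 (constant volume).
After step 1: P = 6550 kPa (V unchanged).
Step 2 (isothermal): W = P₁V₁ ln(V₂/V₁) = (18275) ln(4.84/2.79) = 10067 J.
W_total = 0 + 10067 = 10067 J.

W_total ≈ 10100 J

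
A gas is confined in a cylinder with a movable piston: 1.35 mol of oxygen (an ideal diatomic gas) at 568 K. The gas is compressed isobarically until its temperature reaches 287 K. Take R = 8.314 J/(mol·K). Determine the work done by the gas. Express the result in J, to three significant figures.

W ≈ -3150 J

Isobaric: W = P ΔV = nR ΔT.
W = (1.35)(8.314)(287 − 568) = -3154 J.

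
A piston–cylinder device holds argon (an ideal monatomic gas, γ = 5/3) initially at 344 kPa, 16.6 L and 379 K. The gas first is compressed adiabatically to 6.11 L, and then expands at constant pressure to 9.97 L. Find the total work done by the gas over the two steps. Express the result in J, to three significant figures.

W_total ≈ -1090 J

Step 1 (adiabatic): W = (P₁V₁ − P₂V₂)/(γ−1) = (5710 − 11118)/0.667 = -8112 J.
After step 1: P = 1820 kPa, V = 6.11 L, T = 737.9 K.
Step 2 (isobaric): W = PΔV = (1820 kPa)(9.97 − 6.11 L) = 7024 J.
W_total = -8112 + 7024 = -1088 J.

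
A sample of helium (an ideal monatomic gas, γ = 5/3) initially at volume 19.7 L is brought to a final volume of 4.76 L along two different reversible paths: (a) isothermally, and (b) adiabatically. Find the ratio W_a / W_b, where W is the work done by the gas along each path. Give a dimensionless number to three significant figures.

W_a / W_b ≈ 0.600

Path (a) isothermal: W = P₁V₁ ln(V₂/V₁) → W_a/(P₁V₁) = -1.42.
Path (b) adiabatic: W = P₁V₁(1 − (V₁/V₂)^(γ−1))/(γ−1) → W_b/(P₁V₁) = -2.367.
W_a / W_b = -1.42 / -2.367 = 0.6002.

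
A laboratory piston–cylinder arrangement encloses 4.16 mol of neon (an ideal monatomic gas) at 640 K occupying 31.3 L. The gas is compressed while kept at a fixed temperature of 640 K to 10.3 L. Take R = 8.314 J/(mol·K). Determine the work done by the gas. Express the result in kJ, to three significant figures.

W ≈ -24.6 kJ

Isothermal: W = nRT ln(V₂/V₁).
W = (4.16)(8.314)(640) × ln(10.3/31.3)
  = 22135 × -1.111
W_by_gas = -24603 J.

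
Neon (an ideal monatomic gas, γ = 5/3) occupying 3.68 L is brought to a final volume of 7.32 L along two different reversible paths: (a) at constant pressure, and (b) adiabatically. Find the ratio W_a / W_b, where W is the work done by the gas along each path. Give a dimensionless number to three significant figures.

Path (a) isobaric: W = P₁(V₂ − V₁) → W_a/(P₁V₁) = 0.9891.
Path (b) adiabatic: W = P₁V₁(1 − (V₁/V₂)^(γ−1))/(γ−1) → W_b/(P₁V₁) = 0.5516.
W_a / W_b = 0.9891 / 0.5516 = 1.793.

W_a / W_b ≈ 1.79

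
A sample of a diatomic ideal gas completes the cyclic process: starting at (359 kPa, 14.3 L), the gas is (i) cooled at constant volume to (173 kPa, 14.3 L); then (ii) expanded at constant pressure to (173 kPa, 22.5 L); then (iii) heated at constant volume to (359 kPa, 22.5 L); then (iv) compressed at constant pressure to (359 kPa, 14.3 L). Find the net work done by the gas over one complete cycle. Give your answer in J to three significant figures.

W_net ≈ -1530 J

Constant-volume legs do no work.
W(ii) = (173)(22.5 − 14.3) = 1419 J; W(iv) = (359)(14.3 − 22.5) = -2944 J.
W_net = 1419 − 2944 = -1525 J (the counter-clockwise enclosed area).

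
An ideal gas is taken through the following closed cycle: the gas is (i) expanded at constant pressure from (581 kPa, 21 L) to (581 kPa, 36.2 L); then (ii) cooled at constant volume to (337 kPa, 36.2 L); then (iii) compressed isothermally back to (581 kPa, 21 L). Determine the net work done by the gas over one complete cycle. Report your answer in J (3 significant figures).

W_net ≈ 2190 J

Leg (i): W = PΔV = (581)(36.2 − 21) = 8831 J.
Leg (ii): W = 0.
Leg (iii): W = PᵢVᵢ ln(V_f/Vᵢ) = (12199) ln(21/36.2) = -6643 J.
W_net = 8831 − 6643 = 2188 J.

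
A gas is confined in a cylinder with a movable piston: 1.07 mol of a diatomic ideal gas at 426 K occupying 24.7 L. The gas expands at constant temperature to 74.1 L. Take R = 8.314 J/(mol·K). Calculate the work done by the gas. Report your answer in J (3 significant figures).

Isothermal: W = nRT ln(V₂/V₁).
W = (1.07)(8.314)(426) × ln(74.1/24.7)
  = 3790 × 1.099
W_by_gas = 4163 J.

W ≈ 4160 J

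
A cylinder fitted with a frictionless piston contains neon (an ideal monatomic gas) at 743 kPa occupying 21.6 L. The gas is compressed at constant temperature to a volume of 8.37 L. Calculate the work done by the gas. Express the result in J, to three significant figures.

W ≈ -15200 J

Isothermal: W = nRT ln(V₂/V₁) = P₁V₁ ln(V₂/V₁).
P₁V₁ = (743 kPa)(21.6 L) = 16049 J.
W = 16049 × ln(8.37/21.6) = 16049 × -0.948
W_by_gas = -15215 J.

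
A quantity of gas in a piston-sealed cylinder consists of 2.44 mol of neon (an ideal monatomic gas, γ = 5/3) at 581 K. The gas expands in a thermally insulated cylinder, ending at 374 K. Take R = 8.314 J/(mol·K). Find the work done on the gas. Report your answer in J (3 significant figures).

Adiabatic ⇒ Q = 0, so W_by = −ΔU = nCᵥ(T₁ − T₂).
Cᵥ = 3R/2 = 12.47 J/(mol·K).
W = (2.44)(12.47)(581 − 374) = 6299 J.
Work on gas = −W_by = -6299 J.

W ≈ -6300 J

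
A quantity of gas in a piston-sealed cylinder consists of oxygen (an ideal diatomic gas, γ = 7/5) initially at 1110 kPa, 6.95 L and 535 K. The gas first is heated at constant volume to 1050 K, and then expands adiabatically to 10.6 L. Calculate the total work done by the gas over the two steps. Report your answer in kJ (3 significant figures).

Step 1 (isochoric): W = 0 (constant volume).
After step 1: P = 2179 kPa (V unchanged).
Step 2 (adiabatic): W = (P₁V₁ − P₂V₂)/(γ−1) = (15141 − 12788)/0.4 = 5881 J.
W_total = 0 + 5881 = 5881 J.

W_total ≈ 5.88 kJ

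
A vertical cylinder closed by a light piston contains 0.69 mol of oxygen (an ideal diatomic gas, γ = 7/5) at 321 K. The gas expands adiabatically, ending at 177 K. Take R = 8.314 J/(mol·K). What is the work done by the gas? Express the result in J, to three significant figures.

W ≈ 2070 J

Adiabatic ⇒ Q = 0, so W_by = −ΔU = nCᵥ(T₁ − T₂).
Cᵥ = 5R/2 = 20.79 J/(mol·K).
W = (0.69)(20.79)(321 − 177) = 2065 J.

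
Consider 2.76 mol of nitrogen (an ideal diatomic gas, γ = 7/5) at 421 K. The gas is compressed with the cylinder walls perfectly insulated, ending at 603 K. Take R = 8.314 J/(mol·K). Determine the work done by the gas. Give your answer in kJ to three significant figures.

Adiabatic ⇒ Q = 0, so W_by = −ΔU = nCᵥ(T₁ − T₂).
Cᵥ = 5R/2 = 20.79 J/(mol·K).
W = (2.76)(20.79)(421 − 603) = -10441 J.

W ≈ -10.4 kJ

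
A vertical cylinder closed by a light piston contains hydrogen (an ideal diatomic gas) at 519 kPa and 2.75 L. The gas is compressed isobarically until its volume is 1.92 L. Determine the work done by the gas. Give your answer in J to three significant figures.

W ≈ -431 J

Isobaric: W = P ΔV.
W = (519 kPa)(1.92 − 2.75 L) = (519)(-0.83) = -430.8 J.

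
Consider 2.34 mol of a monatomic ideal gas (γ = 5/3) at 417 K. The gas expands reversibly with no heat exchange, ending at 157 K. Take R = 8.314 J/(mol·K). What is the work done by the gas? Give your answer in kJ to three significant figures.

Adiabatic ⇒ Q = 0, so W_by = −ΔU = nCᵥ(T₁ − T₂).
Cᵥ = 3R/2 = 12.47 J/(mol·K).
W = (2.34)(12.47)(417 − 157) = 7587 J.

W ≈ 7.59 kJ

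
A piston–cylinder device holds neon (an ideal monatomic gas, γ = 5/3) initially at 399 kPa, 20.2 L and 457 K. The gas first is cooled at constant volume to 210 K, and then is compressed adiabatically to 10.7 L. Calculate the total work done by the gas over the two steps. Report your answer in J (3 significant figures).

Step 1 (isochoric): W = 0 (constant volume).
After step 1: P = 183.3 kPa (V unchanged).
Step 2 (adiabatic): W = (P₁V₁ − P₂V₂)/(γ−1) = (3704 − 5657)/0.667 = -2930 J.
W_total = 0 − 2930 = -2930 J.

W_total ≈ -2930 J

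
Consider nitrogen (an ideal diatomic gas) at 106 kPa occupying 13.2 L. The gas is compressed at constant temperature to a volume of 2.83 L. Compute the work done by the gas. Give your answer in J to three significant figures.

Isothermal: W = nRT ln(V₂/V₁) = P₁V₁ ln(V₂/V₁).
P₁V₁ = (106 kPa)(13.2 L) = 1399 J.
W = 1399 × ln(2.83/13.2) = 1399 × -1.54
W_by_gas = -2155 J.

W ≈ -2150 J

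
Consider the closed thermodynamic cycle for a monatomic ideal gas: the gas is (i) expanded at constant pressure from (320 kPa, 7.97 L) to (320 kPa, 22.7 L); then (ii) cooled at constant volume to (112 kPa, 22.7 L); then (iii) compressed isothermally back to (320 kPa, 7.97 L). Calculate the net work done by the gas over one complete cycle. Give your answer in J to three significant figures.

Leg (i): W = PΔV = (320)(22.7 − 7.97) = 4714 J.
Leg (ii): W = 0.
Leg (iii): W = PᵢVᵢ ln(V_f/Vᵢ) = (2542) ln(7.97/22.7) = -2661 J.
W_net = 4714 − 2661 = 2053 J.

W_net ≈ 2050 J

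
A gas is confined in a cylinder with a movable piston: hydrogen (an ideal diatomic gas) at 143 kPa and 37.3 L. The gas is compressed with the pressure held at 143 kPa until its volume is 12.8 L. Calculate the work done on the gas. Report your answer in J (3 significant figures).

Isobaric: W = P ΔV.
W = (143 kPa)(12.8 − 37.3 L) = (143)(-24.5) = -3503 J.
Work on gas = −W_by = 3503 J.

W ≈ 3500 J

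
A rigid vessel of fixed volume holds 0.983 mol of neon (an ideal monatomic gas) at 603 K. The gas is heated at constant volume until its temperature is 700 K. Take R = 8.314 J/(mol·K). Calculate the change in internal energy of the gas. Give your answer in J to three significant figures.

Constant volume ⇒ W = 0, so Q = ΔU = nCᵥΔT with Cᵥ = 3R/2 = 12.47 J/(mol·K).
ΔU = (0.983)(12.47)(700 − 603) = 1189 J.

ΔU ≈ 1190 J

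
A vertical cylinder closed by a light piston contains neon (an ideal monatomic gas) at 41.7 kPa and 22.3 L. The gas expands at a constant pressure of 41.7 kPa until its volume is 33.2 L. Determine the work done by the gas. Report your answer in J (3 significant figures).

W ≈ 455 J

Isobaric: W = P ΔV.
W = (41.7 kPa)(33.2 − 22.3 L) = (41.7)(10.9) = 454.5 J.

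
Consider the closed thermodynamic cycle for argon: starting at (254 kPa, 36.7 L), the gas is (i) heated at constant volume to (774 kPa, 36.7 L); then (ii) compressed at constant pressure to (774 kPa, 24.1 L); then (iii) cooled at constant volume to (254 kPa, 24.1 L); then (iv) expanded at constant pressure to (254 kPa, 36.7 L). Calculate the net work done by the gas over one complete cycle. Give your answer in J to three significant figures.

W_net ≈ -6550 J

Constant-volume legs do no work.
W(ii) = (774)(24.1 − 36.7) = -9752 J; W(iv) = (254)(36.7 − 24.1) = 3200 J.
W_net = -9752 + 3200 = -6552 J (the counter-clockwise enclosed area).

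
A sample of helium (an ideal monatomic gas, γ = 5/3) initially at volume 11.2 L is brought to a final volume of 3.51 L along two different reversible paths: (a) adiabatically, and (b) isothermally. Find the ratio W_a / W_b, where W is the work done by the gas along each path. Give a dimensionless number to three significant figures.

Path (a) adiabatic: W = P₁V₁(1 − (V₁/V₂)^(γ−1))/(γ−1) → W_a/(P₁V₁) = -1.751.
Path (b) isothermal: W = P₁V₁ ln(V₂/V₁) → W_b/(P₁V₁) = -1.16.
W_a / W_b = -1.751 / -1.16 = 1.509.

W_a / W_b ≈ 1.51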